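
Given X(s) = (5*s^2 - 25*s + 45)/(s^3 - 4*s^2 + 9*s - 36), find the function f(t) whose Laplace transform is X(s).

f(t) = exp(4*t) - 3*sin(3*t) + 4*cos(3*t)

Factor the denominator: s^3 - 4*s^2 + 9*s - 36 = (s - 4)*(s^2 + 9).
Partial fraction decomposition gives [1/(s - 4)] + [4*s/(s^2 + 9)] + [-9/(s^2 + 9)].
Invert each term: 1/(s - 4) ↔ e^(4t); 4·s/(s^2 + 9) ↔ 4cos(3t); -3·3/(s^2 + 9) ↔ -3sin(3t).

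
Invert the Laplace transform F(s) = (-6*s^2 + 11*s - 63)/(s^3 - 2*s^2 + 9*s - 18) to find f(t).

f(t) = -5*exp(2*t) + 3*sin(3*t) - cos(3*t)

Factor the denominator: s^3 - 2*s^2 + 9*s - 18 = (s - 2)*(s^2 + 9).
Partial fraction decomposition gives [-5/(s - 2)] + [-s/(s^2 + 9)] + [9/(s^2 + 9)].
Invert each term: -5/(s - 2) ↔ -5e^(2t); -1·s/(s^2 + 9) ↔ -cos(3t); 3·3/(s^2 + 9) ↔ 3sin(3t).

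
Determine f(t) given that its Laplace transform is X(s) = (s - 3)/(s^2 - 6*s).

f(t) = exp(3*t)*cosh(3*t)

Rewrite the denominator: s^2 - 6*s = (s - 3)^2 - 9.
The form in (s - 3) signals a first-shifting-theorem factor e^(3t).
Since L{cosh(3t)} = s/(s^2 - 9), the inverse is exp(3*t)*cosh(3*t).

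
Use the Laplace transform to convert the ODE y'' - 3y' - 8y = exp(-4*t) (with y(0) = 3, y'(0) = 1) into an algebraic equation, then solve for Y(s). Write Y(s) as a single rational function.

Y(s) = (3*s^2 + 4*s - 31)/(s^3 + s^2 - 20*s - 32)

Apply the Laplace transform to the equation.
With L{y''} = s^2 Y - s·y(0) - y'(0) and L{y'} = sY - y(0), with y(0) = 3, y'(0) = 1: the LHS transforms to (s^2 - 3*s - 8)Y - (3*s - 8).
The right side is L{exp(-4*t)} = 1/(s + 4).
So (s^2 - 3*s - 8)Y = 1/(s + 4) + (3*s - 8).
Isolate Y and clear denominators.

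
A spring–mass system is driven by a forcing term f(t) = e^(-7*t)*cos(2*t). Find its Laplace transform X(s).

L{cos(2t)} = s/(s^2 + 4).
By the first shifting theorem, multiplying by e^(-7t) replaces s with s + 7.

X(s) = (s + 7)/((s + 7)^2 + 4)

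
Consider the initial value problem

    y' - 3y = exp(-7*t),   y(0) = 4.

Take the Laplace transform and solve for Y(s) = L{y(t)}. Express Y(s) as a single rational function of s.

Apply the Laplace transform to the equation.
Using L{y'} = sY - y(0) = sY - 4, the left side becomes (s - 3)Y - (4).
The right side is L{exp(-7*t)} = 1/(s + 7).
So (s - 3)Y = 1/(s + 7) + (4).
Solve for Y(s) and write it as one ratio of polynomials.

Y(s) = (4*s + 29)/(s^2 + 4*s - 21)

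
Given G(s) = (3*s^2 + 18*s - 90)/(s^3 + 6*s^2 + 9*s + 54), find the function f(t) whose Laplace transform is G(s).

f(t) = -4*sin(3*t) + 5*cos(3*t) - 2*exp(-6*t)

Factor the denominator: s^3 + 6*s^2 + 9*s + 54 = (s + 6)*(s^2 + 9).
Partial fraction decomposition gives [-2/(s + 6)] + [5*s/(s^2 + 9)] + [-12/(s^2 + 9)].
Invert each term: -2/(s + 6) ↔ -2e^(-6t); 5·s/(s^2 + 9) ↔ 5cos(3t); -4·3/(s^2 + 9) ↔ -4sin(3t).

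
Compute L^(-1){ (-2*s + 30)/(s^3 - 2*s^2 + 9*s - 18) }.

Factor the denominator: s^3 - 2*s^2 + 9*s - 18 = (s - 2)*(s^2 + 9).
Partial fraction decomposition gives [2/(s - 2)] + [-2*s/(s^2 + 9)] + [-6/(s^2 + 9)].
Invert each term: 2/(s - 2) ↔ 2e^(2t); -2·s/(s^2 + 9) ↔ -2cos(3t); -2·3/(s^2 + 9) ↔ -2sin(3t).

2*exp(2*t) - 2*sin(3*t) - 2*cos(3*t)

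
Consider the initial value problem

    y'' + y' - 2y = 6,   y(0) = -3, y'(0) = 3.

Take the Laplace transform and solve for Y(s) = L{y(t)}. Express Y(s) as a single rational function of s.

Apply the Laplace transform to the equation.
With L{y''} = s^2 Y - s·y(0) - y'(0) and L{y'} = sY - y(0), with y(0) = -3, y'(0) = 3: the LHS transforms to (s^2 + s - 2)Y - (-3*s).
The right side is L{6} = 6/s.
So (s^2 + s - 2)Y = 6/s + (-3*s).
Isolate Y and clear denominators.

Y(s) = (-3*s^2 + 6)/(s^3 + s^2 - 2*s)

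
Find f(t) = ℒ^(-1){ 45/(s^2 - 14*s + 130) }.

Rewrite the denominator: s^2 - 14*s + 130 = (s - 7)^2 + 81.
The form in (s - 7) signals a first-shifting-theorem factor e^(7t).
Since L{sin(9t)} = 9/(s^2 + 81), the inverse is e^(7*t)*sin(9*t), scaled by 5.

f(t) = 5*exp(7*t)*sin(9*t)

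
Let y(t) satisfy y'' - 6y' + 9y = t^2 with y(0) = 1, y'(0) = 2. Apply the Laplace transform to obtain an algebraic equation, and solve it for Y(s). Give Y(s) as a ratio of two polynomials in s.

Y(s) = (s^4 - 4*s^3 + 2)/(s^5 - 6*s^4 + 9*s^3)

Laplace-transform each side.
Using L{y''} = s^2 Y - s·y(0) - y'(0) and L{y'} = sY - y(0), with y(0) = 1, y'(0) = 2, the left side becomes (s^2 - 6*s + 9)Y - (s - 4).
The right side is L{t^2} = 2/s^3.
So (s^2 - 6*s + 9)Y = 2/s^3 + (s - 4).
Divide through and combine into a single rational function.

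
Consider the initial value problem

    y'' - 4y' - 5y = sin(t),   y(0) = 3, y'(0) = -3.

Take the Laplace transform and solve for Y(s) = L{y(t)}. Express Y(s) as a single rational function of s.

Y(s) = (3*s^3 - 15*s^2 + 3*s - 14)/(s^4 - 4*s^3 - 4*s^2 - 4*s - 5)

Laplace-transform each side.
The derivative rules (L{y''} = s^2 Y - s·y(0) - y'(0) and L{y'} = sY - y(0), with y(0) = 3, y'(0) = -3) turn the left side into (s^2 - 4*s - 5)Y - (3*s - 15).
The right side is L{sin(t)} = 1/(s^2 + 1).
So (s^2 - 4*s - 5)Y = 1/(s^2 + 1) + (3*s - 15).
Isolate Y and clear denominators.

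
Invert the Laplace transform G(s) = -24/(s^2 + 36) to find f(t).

Since L{sin(6t)} = 6/(s^2 + 36), the inverse is sin(6*t), scaled by -4.

f(t) = -4*sin(6*t)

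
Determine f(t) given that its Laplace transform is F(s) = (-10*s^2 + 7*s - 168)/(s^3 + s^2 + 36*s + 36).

f(t) = 2*sin(6*t) - 5*cos(6*t) - 5*exp(-t)

Factor the denominator: s^3 + s^2 + 36*s + 36 = (s + 1)*(s^2 + 36).
Partial fraction decomposition gives [-5/(s + 1)] + [-5*s/(s^2 + 36)] + [12/(s^2 + 36)].
Invert each term: -5/(s + 1) ↔ -5e^(-t); -5·s/(s^2 + 36) ↔ -5cos(6t); 2·6/(s^2 + 36) ↔ 2sin(6t).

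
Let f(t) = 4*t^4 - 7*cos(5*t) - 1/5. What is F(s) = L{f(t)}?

F(s) = -7*s/(s^2 + 25) - 1/(5*s) + 96/s^5

The transform is linear, so treat each term independently.
(-7)·[L{cos(5t)} = s/(s^2 + 25)]; (4)·[L{t^4} = 4!/s^5 = 24/s^5]; L{-1/5} = (-1/5)/s.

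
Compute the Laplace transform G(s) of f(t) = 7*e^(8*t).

L{7} = 7/s.
By the first shifting theorem, multiplying by e^(8t) replaces s with s - 8.

G(s) = 7/(s - 8)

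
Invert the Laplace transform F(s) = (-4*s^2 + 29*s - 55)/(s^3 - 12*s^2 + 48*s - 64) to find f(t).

Factor the denominator: s^3 - 12*s^2 + 48*s - 64 = (s - 4)^3.
Partial fraction decomposition gives [-4/(s - 4)] + [-3/(s - 4)^2] + [-3/(s - 4)^3].
Invert each term: -4/(s - 4) ↔ -4e^(4t); -3/(s - 4)^2 ↔ -3t·e^(4t); -3/(s - 4)^3 ↔ (-3/2)t^2·e^(4t).

f(t) = -3*t^2*exp(4*t)/2 - 3*t*exp(4*t) - 4*exp(4*t)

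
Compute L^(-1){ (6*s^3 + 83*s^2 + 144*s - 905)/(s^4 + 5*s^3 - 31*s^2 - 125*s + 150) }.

Factor the denominator: s^4 + 5*s^3 - 31*s^2 - 125*s + 150 = (s - 5)*(s - 1)*(s + 5)*(s + 6).
Partial fraction decomposition gives [6/(s - 5)] + [4/(s - 1)] + [-5/(s + 5)] + [1/(s + 6)].
Invert each term: 6/(s - 5) ↔ 6e^(5t); 4/(s - 1) ↔ 4e^(t); -5/(s + 5) ↔ -5e^(-5t); 1/(s + 6) ↔ e^(-6t).

6*exp(5*t) + 4*exp(t) - 5*exp(-5*t) + exp(-6*t)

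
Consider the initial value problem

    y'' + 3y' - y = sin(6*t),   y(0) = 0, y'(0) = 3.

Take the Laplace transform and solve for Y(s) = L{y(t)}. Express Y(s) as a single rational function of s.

Apply the Laplace transform to the equation.
Using L{y''} = s^2 Y - s·y(0) - y'(0) and L{y'} = sY - y(0), with y(0) = 0, y'(0) = 3, the left side becomes (s^2 + 3*s - 1)Y - (3).
The right side is L{sin(6*t)} = 6/(s^2 + 36).
So (s^2 + 3*s - 1)Y = 6/(s^2 + 36) + (3).
Solve for Y(s) and write it as one ratio of polynomials.

Y(s) = (3*s^2 + 114)/(s^4 + 3*s^3 + 35*s^2 + 108*s - 36)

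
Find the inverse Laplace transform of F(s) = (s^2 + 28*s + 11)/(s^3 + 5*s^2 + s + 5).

Factor the denominator: s^3 + 5*s^2 + s + 5 = (s + 5)*(s^2 + 1).
Partial fraction decomposition gives [-4/(s + 5)] + [5*s/(s^2 + 1)] + [3/(s^2 + 1)].
Invert each term: -4/(s + 5) ↔ -4e^(-5t); 5·s/(s^2 + 1) ↔ 5cos(t); 3·1/(s^2 + 1) ↔ 3sin(t).

3*sin(t) + 5*cos(t) - 4*exp(-5*t)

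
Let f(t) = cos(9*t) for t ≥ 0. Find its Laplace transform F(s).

L{cos(9t)} = s/(s^2 + 81).

F(s) = s/(s^2 + 81)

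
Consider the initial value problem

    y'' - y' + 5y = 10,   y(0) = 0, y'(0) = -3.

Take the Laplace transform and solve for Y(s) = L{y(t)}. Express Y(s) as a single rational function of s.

Y(s) = (-3*s + 10)/(s^3 - s^2 + 5*s)

Apply the Laplace transform to the equation.
The derivative rules (L{y''} = s^2 Y - s·y(0) - y'(0) and L{y'} = sY - y(0), with y(0) = 0, y'(0) = -3) turn the left side into (s^2 - s + 5)Y - (-3).
The right side is L{10} = 10/s.
So (s^2 - s + 5)Y = 10/s + (-3).
Isolate Y and clear denominators.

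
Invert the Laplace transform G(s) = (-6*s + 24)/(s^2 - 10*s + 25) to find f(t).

Factor the denominator: s^2 - 10*s + 25 = (s - 5)^2.
Partial fraction decomposition gives [-6/(s - 5)] + [-6/(s - 5)^2].
Invert each term: -6/(s - 5) ↔ -6e^(5t); -6/(s - 5)^2 ↔ -6t·e^(5t).

f(t) = -6*t*exp(5*t) - 6*exp(5*t)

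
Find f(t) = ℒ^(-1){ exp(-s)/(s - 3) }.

f(t) = Heaviside(t - 1)*(exp(3*t - 3))

The factor e^(-s) signals a time shift by c = 1 (second shifting theorem).
L{e^(3t)} = 1/(s - 3), so L^-1{1/(s - 3)} = exp(3*t).
Hence the inverse is u(t - 1) times that function evaluated at t - 1.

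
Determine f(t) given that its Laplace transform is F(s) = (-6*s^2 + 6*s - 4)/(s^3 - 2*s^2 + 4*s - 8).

f(t) = -2*exp(2*t) - sin(2*t) - 4*cos(2*t)

Factor the denominator: s^3 - 2*s^2 + 4*s - 8 = (s - 2)*(s^2 + 4).
Partial fraction decomposition gives [-2/(s - 2)] + [-4*s/(s^2 + 4)] + [-2/(s^2 + 4)].
Invert each term: -2/(s - 2) ↔ -2e^(2t); -4·s/(s^2 + 4) ↔ -4cos(2t); -1·2/(s^2 + 4) ↔ -sin(2t).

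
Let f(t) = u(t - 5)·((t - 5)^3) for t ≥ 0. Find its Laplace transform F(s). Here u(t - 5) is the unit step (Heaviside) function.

F(s) = 6*exp(-5*s)/s^4

By the second shifting theorem, L{u(t - c)·g(t - c)} = e^(-cs)·G(s) with c = 5 and G(s) = L{g(t)}.
L{t^3} = 3!/s^4 = 6/s^4.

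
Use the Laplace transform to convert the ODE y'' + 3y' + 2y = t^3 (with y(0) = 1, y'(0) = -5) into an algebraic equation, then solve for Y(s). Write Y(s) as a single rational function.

Y(s) = (s^5 - 2*s^4 + 6)/(s^6 + 3*s^5 + 2*s^4)

Apply the Laplace transform to the equation.
The derivative rules (L{y''} = s^2 Y - s·y(0) - y'(0) and L{y'} = sY - y(0), with y(0) = 1, y'(0) = -5) turn the left side into (s^2 + 3*s + 2)Y - (s - 2).
The right side is L{t^3} = 6/s^4.
So (s^2 + 3*s + 2)Y = 6/s^4 + (s - 2).
Divide through and combine into a single rational function.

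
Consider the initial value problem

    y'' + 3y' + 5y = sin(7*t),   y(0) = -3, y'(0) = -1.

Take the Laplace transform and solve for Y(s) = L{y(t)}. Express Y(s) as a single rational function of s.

Y(s) = (-3*s^3 - 10*s^2 - 147*s - 483)/(s^4 + 3*s^3 + 54*s^2 + 147*s + 245)

Laplace-transform each side.
With L{y''} = s^2 Y - s·y(0) - y'(0) and L{y'} = sY - y(0), with y(0) = -3, y'(0) = -1: the LHS transforms to (s^2 + 3*s + 5)Y - (-3*s - 10).
The right side is L{sin(7*t)} = 7/(s^2 + 49).
So (s^2 + 3*s + 5)Y = 7/(s^2 + 49) + (-3*s - 10).
Divide through and combine into a single rational function.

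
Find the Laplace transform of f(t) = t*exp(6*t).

L{e^(6t)} = 1/(s - 6).
Then apply L{t·g(t)} = -d/ds[H(s)] with H(s) = 1/(s - 6):
differentiating 1 time and applying the sign gives (s - 6)^(-2).

(s - 6)^(-2)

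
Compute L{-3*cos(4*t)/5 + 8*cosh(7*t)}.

Apply the Laplace transform termwise.
(-3/5)·[L{cos(4t)} = s/(s^2 + 16)]; (8)·[L{cosh(7t)} = s/(s^2 - 49)].

-3*s/(5*(s^2 + 16)) + 8*s/(s^2 - 49)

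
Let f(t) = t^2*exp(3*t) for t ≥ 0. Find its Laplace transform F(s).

F(s) = 2/(s - 3)^3

L{e^(3t)} = 1/(s - 3).
Then apply L{t^2·g(t)} = (-1)^2 d^2/ds^2[G(s)] with G(s) = 1/(s - 3):
differentiating 2 times and applying the sign gives 2/(s - 3)^3.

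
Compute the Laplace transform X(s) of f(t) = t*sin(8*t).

X(s) = 16*s/(s^2 + 64)^2

L{sin(8t)} = 8/(s^2 + 64).
Then apply L{t·g(t)} = -d/ds[G(s)] with G(s) = 8/(s^2 + 64):
differentiating 1 time and applying the sign gives 16*s/(s^2 + 64)^2.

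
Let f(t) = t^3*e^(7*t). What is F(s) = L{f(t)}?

F(s) = 6/(s - 7)^4

L{t^3} = 3!/s^4 = 6/s^4.
By the first shifting theorem, multiplying by e^(7t) replaces s with s - 7.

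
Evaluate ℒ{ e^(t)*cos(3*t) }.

L{cos(3t)} = s/(s^2 + 9).
By the first shifting theorem, multiplying by e^(t) replaces s with s - 1.

(s - 1)/((s - 1)^2 + 9)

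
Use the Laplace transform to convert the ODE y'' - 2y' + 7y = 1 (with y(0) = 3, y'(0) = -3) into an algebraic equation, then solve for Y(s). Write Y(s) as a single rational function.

Y(s) = (3*s^2 - 9*s + 1)/(s^3 - 2*s^2 + 7*s)

Transform both sides with L{·}.
Using L{y''} = s^2 Y - s·y(0) - y'(0) and L{y'} = sY - y(0), with y(0) = 3, y'(0) = -3, the left side becomes (s^2 - 2*s + 7)Y - (3*s - 9).
The right side is L{1} = 1/s.
So (s^2 - 2*s + 7)Y = 1/s + (3*s - 9).
Divide through and combine into a single rational function.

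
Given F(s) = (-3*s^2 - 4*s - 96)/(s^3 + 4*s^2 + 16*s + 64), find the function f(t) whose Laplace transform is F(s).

Factor the denominator: s^3 + 4*s^2 + 16*s + 64 = (s + 4)*(s^2 + 16).
Partial fraction decomposition gives [-4/(s + 4)] + [s/(s^2 + 16)] + [-8/(s^2 + 16)].
Invert each term: -4/(s + 4) ↔ -4e^(-4t); 1·s/(s^2 + 16) ↔ cos(4t); -2·4/(s^2 + 16) ↔ -2sin(4t).

f(t) = -2*sin(4*t) + cos(4*t) - 4*exp(-4*t)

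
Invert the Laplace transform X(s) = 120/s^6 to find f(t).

f(t) = t^5

Since L{t^5} = 5!/s^6 = 120/s^6, the inverse is t^5.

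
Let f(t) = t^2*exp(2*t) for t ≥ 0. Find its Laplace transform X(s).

L{e^(2t)} = 1/(s - 2).
Then apply L{t^2·g(t)} = (-1)^2 d^2/ds^2[G(s)] with G(s) = 1/(s - 2):
differentiating 2 times and applying the sign gives 2/(s - 2)^3.

X(s) = 2/(s - 2)^3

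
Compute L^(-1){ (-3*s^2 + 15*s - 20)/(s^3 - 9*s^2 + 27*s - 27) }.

-t^2*exp(3*t) - 3*t*exp(3*t) - 3*exp(3*t)

Factor the denominator: s^3 - 9*s^2 + 27*s - 27 = (s - 3)^3.
Partial fraction decomposition gives [-3/(s - 3)] + [-3/(s - 3)^2] + [-2/(s - 3)^3].
Invert each term: -3/(s - 3) ↔ -3e^(3t); -3/(s - 3)^2 ↔ -3t·e^(3t); -2/(s - 3)^3 ↔ (-1)t^2·e^(3t).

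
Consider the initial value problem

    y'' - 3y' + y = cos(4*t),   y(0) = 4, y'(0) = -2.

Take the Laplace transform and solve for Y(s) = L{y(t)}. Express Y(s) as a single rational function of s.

Y(s) = (4*s^3 - 14*s^2 + 65*s - 224)/(s^4 - 3*s^3 + 17*s^2 - 48*s + 16)

Laplace-transform each side.
With L{y''} = s^2 Y - s·y(0) - y'(0) and L{y'} = sY - y(0), with y(0) = 4, y'(0) = -2: the LHS transforms to (s^2 - 3*s + 1)Y - (4*s - 14).
The right side is L{cos(4*t)} = s/(s^2 + 16).
So (s^2 - 3*s + 1)Y = s/(s^2 + 16) + (4*s - 14).
Isolate Y and clear denominators.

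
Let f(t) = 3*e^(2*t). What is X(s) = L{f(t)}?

L{3} = 3/s.
By the first shifting theorem, multiplying by e^(2t) replaces s with s - 2.

X(s) = 3/(s - 2)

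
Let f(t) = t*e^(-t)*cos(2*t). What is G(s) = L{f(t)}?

L{cos(2t)} = s/(s^2 + 4).
Multiplying by e^(-t) shifts s → s + 1, so L{e^(-t)*cos(2*t)} = (s + 1)/((s + 1)^2 + 4).
Then apply L{t·g(t)} = -d/ds[H(s)] with H(s) = (s + 1)/((s + 1)^2 + 4):
differentiating 1 time and applying the sign gives (s - 1)*(s + 3)/(s^2 + 2*s + 5)^2.

G(s) = (s - 1)*(s + 3)/(s^2 + 2*s + 5)^2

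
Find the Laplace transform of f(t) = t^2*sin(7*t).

14*(3*s^2 - 49)/(s^2 + 49)^3

L{sin(7t)} = 7/(s^2 + 49).
Then apply L{t^2·g(t)} = (-1)^2 d^2/ds^2[H(s)] with H(s) = 7/(s^2 + 49):
differentiating 2 times and applying the sign gives 14*(3*s^2 - 49)/(s^2 + 49)^3.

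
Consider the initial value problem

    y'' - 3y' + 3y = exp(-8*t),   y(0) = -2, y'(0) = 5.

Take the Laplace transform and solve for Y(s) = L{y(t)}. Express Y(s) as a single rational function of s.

Y(s) = (-2*s^2 - 5*s + 89)/(s^3 + 5*s^2 - 21*s + 24)

Transform both sides with L{·}.
The derivative rules (L{y''} = s^2 Y - s·y(0) - y'(0) and L{y'} = sY - y(0), with y(0) = -2, y'(0) = 5) turn the left side into (s^2 - 3*s + 3)Y - (-2*s + 11).
The right side is L{exp(-8*t)} = 1/(s + 8).
So (s^2 - 3*s + 3)Y = 1/(s + 8) + (-2*s + 11).
Isolate Y and clear denominators.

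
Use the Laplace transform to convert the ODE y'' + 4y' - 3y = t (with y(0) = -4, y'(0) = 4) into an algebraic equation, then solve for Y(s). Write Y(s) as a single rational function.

Y(s) = (-4*s^3 - 12*s^2 + 1)/(s^4 + 4*s^3 - 3*s^2)

Laplace-transform each side.
With L{y''} = s^2 Y - s·y(0) - y'(0) and L{y'} = sY - y(0), with y(0) = -4, y'(0) = 4: the LHS transforms to (s^2 + 4*s - 3)Y - (-4*s - 12).
The right side is L{t} = s^(-2).
So (s^2 + 4*s - 3)Y = s^(-2) + (-4*s - 12).
Solve for Y(s) and write it as one ratio of polynomials.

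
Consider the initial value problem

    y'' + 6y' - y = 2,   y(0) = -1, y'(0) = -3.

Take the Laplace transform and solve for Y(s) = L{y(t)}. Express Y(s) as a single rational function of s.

Take the Laplace transform of both sides.
With L{y''} = s^2 Y - s·y(0) - y'(0) and L{y'} = sY - y(0), with y(0) = -1, y'(0) = -3: the LHS transforms to (s^2 + 6*s - 1)Y - (-s - 9).
The right side is L{2} = 2/s.
So (s^2 + 6*s - 1)Y = 2/s + (-s - 9).
Solve for Y(s) and write it as one ratio of polynomials.

Y(s) = (-s^2 - 9*s + 2)/(s^3 + 6*s^2 - s)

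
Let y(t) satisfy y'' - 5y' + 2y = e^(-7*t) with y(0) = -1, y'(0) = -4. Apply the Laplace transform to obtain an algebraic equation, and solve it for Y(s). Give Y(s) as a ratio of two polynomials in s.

Y(s) = (-s^2 - 6*s + 8)/(s^3 + 2*s^2 - 33*s + 14)

Laplace-transform each side.
The derivative rules (L{y''} = s^2 Y - s·y(0) - y'(0) and L{y'} = sY - y(0), with y(0) = -1, y'(0) = -4) turn the left side into (s^2 - 5*s + 2)Y - (-s + 1).
The right side is L{e^(-7*t)} = 1/(s + 7).
So (s^2 - 5*s + 2)Y = 1/(s + 7) + (-s + 1).
Solve for Y(s) and write it as one ratio of polynomials.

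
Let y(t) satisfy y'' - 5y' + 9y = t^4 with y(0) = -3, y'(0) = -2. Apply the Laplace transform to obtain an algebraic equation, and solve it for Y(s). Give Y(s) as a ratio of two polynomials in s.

Laplace-transform each side.
With L{y''} = s^2 Y - s·y(0) - y'(0) and L{y'} = sY - y(0), with y(0) = -3, y'(0) = -2: the LHS transforms to (s^2 - 5*s + 9)Y - (-3*s + 13).
The right side is L{t^4} = 24/s^5.
So (s^2 - 5*s + 9)Y = 24/s^5 + (-3*s + 13).
Solve for Y(s) and write it as one ratio of polynomials.

Y(s) = (-3*s^6 + 13*s^5 + 24)/(s^7 - 5*s^6 + 9*s^5)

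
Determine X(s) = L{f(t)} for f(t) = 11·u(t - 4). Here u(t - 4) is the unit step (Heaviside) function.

X(s) = 11*exp(-4*s)/s

By the second shifting theorem, L{u(t - c)·g(t - c)} = e^(-cs)·G(s) with c = 4 and G(s) = L{g(t)}.
L{11} = 11/s.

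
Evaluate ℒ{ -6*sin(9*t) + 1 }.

The transform is linear, so treat each term independently.
(-6)·[L{sin(9t)} = 9/(s^2 + 81)]; L{1} = 1/s.

-54/(s^2 + 81) + 1/s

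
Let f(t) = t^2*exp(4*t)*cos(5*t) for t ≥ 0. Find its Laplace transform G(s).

G(s) = 2*(s - 4)*(s^2 - 8*s - 59)/(s^2 - 8*s + 41)^3

L{cos(5t)} = s/(s^2 + 25).
Multiplying by e^(4t) shifts s → s - 4, so L{exp(4*t)*cos(5*t)} = (s - 4)/((s - 4)^2 + 25).
Then apply L{t^2·g(t)} = (-1)^2 d^2/ds^2[H(s)] with H(s) = (s - 4)/((s - 4)^2 + 25):
differentiating 2 times and applying the sign gives 2*(s - 4)*(s^2 - 8*s - 59)/(s^2 - 8*s + 41)^3.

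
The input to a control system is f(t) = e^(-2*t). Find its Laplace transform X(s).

X(s) = 1/(s + 2)

L{1} = 1/s.
By the first shifting theorem, multiplying by e^(-2t) replaces s with s + 2.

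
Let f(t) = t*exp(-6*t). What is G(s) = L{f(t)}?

G(s) = (s + 6)^(-2)

L{t} = 1!/s^2 = 1/s^2.
By the first shifting theorem, multiplying by e^(-6t) replaces s with s + 6.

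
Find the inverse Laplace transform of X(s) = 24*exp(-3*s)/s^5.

Heaviside(t - 3)*((t - 3)^4)

The factor e^(-3s) signals a time shift by c = 3 (second shifting theorem).
L{t^4} = 4!/s^5 = 24/s^5, so L^-1{24/s^5} = t^4.
Hence the inverse is u(t - 3) times that function evaluated at t - 3.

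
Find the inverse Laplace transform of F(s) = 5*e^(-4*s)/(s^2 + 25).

The factor e^(-4s) signals a time shift by c = 4 (second shifting theorem).
L{sin(5t)} = 5/(s^2 + 25), so L^-1{5/(s^2 + 25)} = sin(5*t).
Hence the inverse is u(t - 4) times that function evaluated at t - 4.

Heaviside(t - 4)*(sin(5*t - 20))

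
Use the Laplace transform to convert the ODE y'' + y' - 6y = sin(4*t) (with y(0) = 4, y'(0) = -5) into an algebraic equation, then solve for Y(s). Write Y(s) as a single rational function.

Transform both sides with L{·}.
With L{y''} = s^2 Y - s·y(0) - y'(0) and L{y'} = sY - y(0), with y(0) = 4, y'(0) = -5: the LHS transforms to (s^2 + s - 6)Y - (4*s - 1).
The right side is L{sin(4*t)} = 4/(s^2 + 16).
So (s^2 + s - 6)Y = 4/(s^2 + 16) + (4*s - 1).
Isolate Y and clear denominators.

Y(s) = (4*s^3 - s^2 + 64*s - 12)/(s^4 + s^3 + 10*s^2 + 16*s - 96)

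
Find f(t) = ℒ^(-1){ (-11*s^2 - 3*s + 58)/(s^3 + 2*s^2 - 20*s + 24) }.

f(t) = t*exp(2*t) - 6*exp(2*t) - 5*exp(-6*t)

Factor the denominator: s^3 + 2*s^2 - 20*s + 24 = (s - 2)^2*(s + 6).
Partial fraction decomposition gives [-6/(s - 2)] + [(s - 2)^(-2)] + [-5/(s + 6)].
Invert each term: -6/(s - 2) ↔ -6e^(2t); 1/(s - 2)^2 ↔ t·e^(2t); -5/(s + 6) ↔ -5e^(-6t).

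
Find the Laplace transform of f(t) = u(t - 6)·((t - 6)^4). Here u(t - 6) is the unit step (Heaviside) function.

24*exp(-6*s)/s^5

By the second shifting theorem, L{u(t - c)·g(t - c)} = e^(-cs)·G(s) with c = 6 and G(s) = L{g(t)}.
L{t^4} = 4!/s^5 = 24/s^5.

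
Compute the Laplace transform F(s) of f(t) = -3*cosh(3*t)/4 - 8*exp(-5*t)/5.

F(s) = -3*s/(4*(s^2 - 9)) - 8/(5*(s + 5))

By linearity of the Laplace transform, transform each term separately.
(-8/5)·[L{e^(-5t)} = 1/(s + 5)]; (-3/4)·[L{cosh(3t)} = s/(s^2 - 9)].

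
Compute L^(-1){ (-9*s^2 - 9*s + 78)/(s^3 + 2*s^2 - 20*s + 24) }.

3*t*exp(2*t) - 6*exp(2*t) - 3*exp(-6*t)

Factor the denominator: s^3 + 2*s^2 - 20*s + 24 = (s - 2)^2*(s + 6).
Partial fraction decomposition gives [-6/(s - 2)] + [3/(s - 2)^2] + [-3/(s + 6)].
Invert each term: -6/(s - 2) ↔ -6e^(2t); 3/(s - 2)^2 ↔ 3t·e^(2t); -3/(s + 6) ↔ -3e^(-6t).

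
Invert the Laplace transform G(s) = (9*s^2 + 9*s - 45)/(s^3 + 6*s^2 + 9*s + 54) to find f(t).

Factor the denominator: s^3 + 6*s^2 + 9*s + 54 = (s + 6)*(s^2 + 9).
Partial fraction decomposition gives [5/(s + 6)] + [4*s/(s^2 + 9)] + [-15/(s^2 + 9)].
Invert each term: 5/(s + 6) ↔ 5e^(-6t); 4·s/(s^2 + 9) ↔ 4cos(3t); -5·3/(s^2 + 9) ↔ -5sin(3t).

f(t) = -5*sin(3*t) + 4*cos(3*t) + 5*exp(-6*t)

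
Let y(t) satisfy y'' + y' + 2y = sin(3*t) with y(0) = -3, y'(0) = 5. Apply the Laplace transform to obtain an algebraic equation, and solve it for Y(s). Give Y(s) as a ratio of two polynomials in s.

Y(s) = (-3*s^3 + 2*s^2 - 27*s + 21)/(s^4 + s^3 + 11*s^2 + 9*s + 18)

Laplace-transform each side.
With L{y''} = s^2 Y - s·y(0) - y'(0) and L{y'} = sY - y(0), with y(0) = -3, y'(0) = 5: the LHS transforms to (s^2 + s + 2)Y - (-3*s + 2).
The right side is L{sin(3*t)} = 3/(s^2 + 9).
So (s^2 + s + 2)Y = 3/(s^2 + 9) + (-3*s + 2).
Solve for Y(s) and write it as one ratio of polynomials.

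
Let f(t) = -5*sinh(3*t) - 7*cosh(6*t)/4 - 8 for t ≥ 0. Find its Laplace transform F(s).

F(s) = -7*s/(4*(s^2 - 36)) - 15/(s^2 - 9) - 8/s

The transform is linear, so treat each term independently.
(-5)·[L{sinh(3t)} = 3/(s^2 - 9)]; L{-8} = -8/s; (-7/4)·[L{cosh(6t)} = s/(s^2 - 36)].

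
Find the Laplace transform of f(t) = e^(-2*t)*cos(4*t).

(s + 2)/((s + 2)^2 + 16)

L{cos(4t)} = s/(s^2 + 16).
By the first shifting theorem, multiplying by e^(-2t) replaces s with s + 2.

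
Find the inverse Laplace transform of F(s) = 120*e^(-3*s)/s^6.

Heaviside(t - 3)*((t - 3)^5)

The factor e^(-3s) signals a time shift by c = 3 (second shifting theorem).
L{t^5} = 5!/s^6 = 120/s^6, so L^-1{120/s^6} = t^5.
Hence the inverse is u(t - 3) times that function evaluated at t - 3.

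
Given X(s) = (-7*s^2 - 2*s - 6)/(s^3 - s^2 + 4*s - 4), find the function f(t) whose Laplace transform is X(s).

Factor the denominator: s^3 - s^2 + 4*s - 4 = (s - 1)*(s^2 + 4).
Partial fraction decomposition gives [-3/(s - 1)] + [-4*s/(s^2 + 4)] + [-6/(s^2 + 4)].
Invert each term: -3/(s - 1) ↔ -3e^(t); -4·s/(s^2 + 4) ↔ -4cos(2t); -3·2/(s^2 + 4) ↔ -3sin(2t).

f(t) = -3*exp(t) - 3*sin(2*t) - 4*cos(2*t)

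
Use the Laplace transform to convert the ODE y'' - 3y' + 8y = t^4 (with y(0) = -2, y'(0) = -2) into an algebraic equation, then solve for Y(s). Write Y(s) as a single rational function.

Y(s) = (-2*s^6 + 4*s^5 + 24)/(s^7 - 3*s^6 + 8*s^5)

Transform both sides with L{·}.
With L{y''} = s^2 Y - s·y(0) - y'(0) and L{y'} = sY - y(0), with y(0) = -2, y'(0) = -2: the LHS transforms to (s^2 - 3*s + 8)Y - (-2*s + 4).
The right side is L{t^4} = 24/s^5.
So (s^2 - 3*s + 8)Y = 24/s^5 + (-2*s + 4).
Divide through and combine into a single rational function.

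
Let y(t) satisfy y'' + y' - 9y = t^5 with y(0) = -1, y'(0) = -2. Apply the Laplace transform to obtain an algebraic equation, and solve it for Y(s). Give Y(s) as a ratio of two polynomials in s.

Laplace-transform each side.
Using L{y''} = s^2 Y - s·y(0) - y'(0) and L{y'} = sY - y(0), with y(0) = -1, y'(0) = -2, the left side becomes (s^2 + s - 9)Y - (-s - 3).
The right side is L{t^5} = 120/s^6.
So (s^2 + s - 9)Y = 120/s^6 + (-s - 3).
Divide through and combine into a single rational function.

Y(s) = (-s^7 - 3*s^6 + 120)/(s^8 + s^7 - 9*s^6)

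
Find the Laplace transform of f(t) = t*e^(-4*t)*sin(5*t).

10*(s + 4)/(s^2 + 8*s + 41)^2

L{sin(5t)} = 5/(s^2 + 25).
Multiplying by e^(-4t) shifts s → s + 4, so L{e^(-4*t)*sin(5*t)} = 5/((s + 4)^2 + 25).
Then apply L{t·g(t)} = -d/ds[G(s)] with G(s) = 5/((s + 4)^2 + 25):
differentiating 1 time and applying the sign gives 10*(s + 4)/(s^2 + 8*s + 41)^2.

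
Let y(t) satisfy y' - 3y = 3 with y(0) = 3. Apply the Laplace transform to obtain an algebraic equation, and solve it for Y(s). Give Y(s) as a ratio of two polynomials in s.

Y(s) = (3*s + 3)/(s^2 - 3*s)

Transform both sides with L{·}.
With L{y'} = sY - y(0) = sY - 3: the LHS transforms to (s - 3)Y - (3).
The right side is L{3} = 3/s.
So (s - 3)Y = 3/s + (3).
Isolate Y and clear denominators.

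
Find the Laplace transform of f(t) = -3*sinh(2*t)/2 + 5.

By linearity of the Laplace transform, transform each term separately.
(-3/2)·[L{sinh(2t)} = 2/(s^2 - 4)]; L{5} = 5/s.

-3/(s^2 - 4) + 5/s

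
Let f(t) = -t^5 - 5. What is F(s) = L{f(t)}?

Apply the Laplace transform termwise.
L{-5} = -5/s; (-1)·[L{t^5} = 5!/s^6 = 120/s^6].

F(s) = -5/s - 120/s^6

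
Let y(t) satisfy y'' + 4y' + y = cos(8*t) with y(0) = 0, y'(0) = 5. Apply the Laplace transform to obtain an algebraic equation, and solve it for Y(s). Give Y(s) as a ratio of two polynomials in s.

Laplace-transform each side.
With L{y''} = s^2 Y - s·y(0) - y'(0) and L{y'} = sY - y(0), with y(0) = 0, y'(0) = 5: the LHS transforms to (s^2 + 4*s + 1)Y - (5).
The right side is L{cos(8*t)} = s/(s^2 + 64).
So (s^2 + 4*s + 1)Y = s/(s^2 + 64) + (5).
Isolate Y and clear denominators.

Y(s) = (5*s^2 + s + 320)/(s^4 + 4*s^3 + 65*s^2 + 256*s + 64)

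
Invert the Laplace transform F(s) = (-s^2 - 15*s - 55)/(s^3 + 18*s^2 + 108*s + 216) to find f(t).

Factor the denominator: s^3 + 18*s^2 + 108*s + 216 = (s + 6)^3.
Partial fraction decomposition gives [-1/(s + 6)] + [-3/(s + 6)^2] + [-1/(s + 6)^3].
Invert each term: -1/(s + 6) ↔ -e^(-6t); -3/(s + 6)^2 ↔ -3t·e^(-6t); -1/(s + 6)^3 ↔ (-1/2)t^2·e^(-6t).

f(t) = -t^2*exp(-6*t)/2 - 3*t*exp(-6*t) - exp(-6*t)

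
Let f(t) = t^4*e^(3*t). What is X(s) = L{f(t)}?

X(s) = 24/(s - 3)^5

L{t^4} = 4!/s^5 = 24/s^5.
By the first shifting theorem, multiplying by e^(3t) replaces s with s - 3.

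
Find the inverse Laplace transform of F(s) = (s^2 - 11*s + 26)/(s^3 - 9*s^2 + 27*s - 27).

Factor the denominator: s^3 - 9*s^2 + 27*s - 27 = (s - 3)^3.
Partial fraction decomposition gives [1/(s - 3)] + [-5/(s - 3)^2] + [2/(s - 3)^3].
Invert each term: 1/(s - 3) ↔ e^(3t); -5/(s - 3)^2 ↔ -5t·e^(3t); 2/(s - 3)^3 ↔ (1)t^2·e^(3t).

t^2*exp(3*t) - 5*t*exp(3*t) + exp(3*t)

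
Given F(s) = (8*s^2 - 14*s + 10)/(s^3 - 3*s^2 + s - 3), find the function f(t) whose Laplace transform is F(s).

f(t) = 4*exp(3*t) - 2*sin(t) + 4*cos(t)

Factor the denominator: s^3 - 3*s^2 + s - 3 = (s - 3)*(s^2 + 1).
Partial fraction decomposition gives [4/(s - 3)] + [4*s/(s^2 + 1)] + [-2/(s^2 + 1)].
Invert each term: 4/(s - 3) ↔ 4e^(3t); 4·s/(s^2 + 1) ↔ 4cos(t); -2·1/(s^2 + 1) ↔ -2sin(t).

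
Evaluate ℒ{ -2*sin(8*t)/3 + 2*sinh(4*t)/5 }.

By linearity of the Laplace transform, transform each term separately.
(2/5)·[L{sinh(4t)} = 4/(s^2 - 16)]; (-2/3)·[L{sin(8t)} = 8/(s^2 + 64)].

-16/(3*(s^2 + 64)) + 8/(5*(s^2 - 16))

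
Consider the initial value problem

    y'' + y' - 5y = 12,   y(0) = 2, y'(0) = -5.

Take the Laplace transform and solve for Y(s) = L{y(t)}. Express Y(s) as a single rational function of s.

Transform both sides with L{·}.
With L{y''} = s^2 Y - s·y(0) - y'(0) and L{y'} = sY - y(0), with y(0) = 2, y'(0) = -5: the LHS transforms to (s^2 + s - 5)Y - (2*s - 3).
The right side is L{12} = 12/s.
So (s^2 + s - 5)Y = 12/s + (2*s - 3).
Isolate Y and clear denominators.

Y(s) = (2*s^2 - 3*s + 12)/(s^3 + s^2 - 5*s)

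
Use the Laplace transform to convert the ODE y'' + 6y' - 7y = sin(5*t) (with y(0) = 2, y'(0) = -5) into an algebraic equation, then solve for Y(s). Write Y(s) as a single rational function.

Laplace-transform each side.
With L{y''} = s^2 Y - s·y(0) - y'(0) and L{y'} = sY - y(0), with y(0) = 2, y'(0) = -5: the LHS transforms to (s^2 + 6*s - 7)Y - (2*s + 7).
The right side is L{sin(5*t)} = 5/(s^2 + 25).
So (s^2 + 6*s - 7)Y = 5/(s^2 + 25) + (2*s + 7).
Solve for Y(s) and write it as one ratio of polynomials.

Y(s) = (2*s^3 + 7*s^2 + 50*s + 180)/(s^4 + 6*s^3 + 18*s^2 + 150*s - 175)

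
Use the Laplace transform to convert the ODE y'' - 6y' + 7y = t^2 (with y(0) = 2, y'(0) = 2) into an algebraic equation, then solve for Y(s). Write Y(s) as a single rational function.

Y(s) = (2*s^4 - 10*s^3 + 2)/(s^5 - 6*s^4 + 7*s^3)

Take the Laplace transform of both sides.
Using L{y''} = s^2 Y - s·y(0) - y'(0) and L{y'} = sY - y(0), with y(0) = 2, y'(0) = 2, the left side becomes (s^2 - 6*s + 7)Y - (2*s - 10).
The right side is L{t^2} = 2/s^3.
So (s^2 - 6*s + 7)Y = 2/s^3 + (2*s - 10).
Solve for Y(s) and write it as one ratio of polynomials.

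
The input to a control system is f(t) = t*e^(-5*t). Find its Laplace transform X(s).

L{e^(-5t)} = 1/(s + 5).
Then apply L{t·g(t)} = -d/ds[G(s)] with G(s) = 1/(s + 5):
differentiating 1 time and applying the sign gives (s + 5)^(-2).

X(s) = (s + 5)^(-2)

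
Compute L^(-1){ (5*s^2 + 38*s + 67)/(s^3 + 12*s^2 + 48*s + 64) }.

Factor the denominator: s^3 + 12*s^2 + 48*s + 64 = (s + 4)^3.
Partial fraction decomposition gives [5/(s + 4)] + [-2/(s + 4)^2] + [-5/(s + 4)^3].
Invert each term: 5/(s + 4) ↔ 5e^(-4t); -2/(s + 4)^2 ↔ -2t·e^(-4t); -5/(s + 4)^3 ↔ (-5/2)t^2·e^(-4t).

-5*t^2*exp(-4*t)/2 - 2*t*exp(-4*t) + 5*exp(-4*t)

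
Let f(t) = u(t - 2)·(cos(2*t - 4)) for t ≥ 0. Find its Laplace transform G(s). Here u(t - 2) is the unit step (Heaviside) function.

By the second shifting theorem, L{u(t - c)·g(t - c)} = e^(-cs)·H(s) with c = 2 and H(s) = L{g(t)}.
L{cos(2t)} = s/(s^2 + 4).

G(s) = s*exp(-2*s)/(s^2 + 4)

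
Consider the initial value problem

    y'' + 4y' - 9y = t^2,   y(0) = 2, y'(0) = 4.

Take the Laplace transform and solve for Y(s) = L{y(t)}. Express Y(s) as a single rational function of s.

Laplace-transform each side.
The derivative rules (L{y''} = s^2 Y - s·y(0) - y'(0) and L{y'} = sY - y(0), with y(0) = 2, y'(0) = 4) turn the left side into (s^2 + 4*s - 9)Y - (2*s + 12).
The right side is L{t^2} = 2/s^3.
So (s^2 + 4*s - 9)Y = 2/s^3 + (2*s + 12).
Divide through and combine into a single rational function.

Y(s) = (2*s^4 + 12*s^3 + 2)/(s^5 + 4*s^4 - 9*s^3)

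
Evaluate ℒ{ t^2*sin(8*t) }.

L{sin(8t)} = 8/(s^2 + 64).
Then apply L{t^2·g(t)} = (-1)^2 d^2/ds^2[G(s)] with G(s) = 8/(s^2 + 64):
differentiating 2 times and applying the sign gives 16*(3*s^2 - 64)/(s^2 + 64)^3.

16*(3*s^2 - 64)/(s^2 + 64)^3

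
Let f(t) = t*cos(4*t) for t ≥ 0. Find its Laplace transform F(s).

L{cos(4t)} = s/(s^2 + 16).
Then apply L{t·g(t)} = -d/ds[G(s)] with G(s) = s/(s^2 + 16):
differentiating 1 time and applying the sign gives (s - 4)*(s + 4)/(s^2 + 16)^2.

F(s) = (s - 4)*(s + 4)/(s^2 + 16)^2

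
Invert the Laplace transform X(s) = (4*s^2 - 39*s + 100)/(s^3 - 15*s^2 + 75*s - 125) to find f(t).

f(t) = 5*t^2*exp(5*t)/2 + t*exp(5*t) + 4*exp(5*t)

Factor the denominator: s^3 - 15*s^2 + 75*s - 125 = (s - 5)^3.
Partial fraction decomposition gives [4/(s - 5)] + [(s - 5)^(-2)] + [5/(s - 5)^3].
Invert each term: 4/(s - 5) ↔ 4e^(5t); 1/(s - 5)^2 ↔ t·e^(5t); 5/(s - 5)^3 ↔ (5/2)t^2·e^(5t).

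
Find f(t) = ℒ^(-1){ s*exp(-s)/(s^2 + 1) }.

The factor e^(-s) signals a time shift by c = 1 (second shifting theorem).
L{cos(t)} = s/(s^2 + 1), so L^-1{s/(s^2 + 1)} = cos(t).
Hence the inverse is u(t - 1) times that function evaluated at t - 1.

f(t) = Heaviside(t - 1)*(cos(t - 1))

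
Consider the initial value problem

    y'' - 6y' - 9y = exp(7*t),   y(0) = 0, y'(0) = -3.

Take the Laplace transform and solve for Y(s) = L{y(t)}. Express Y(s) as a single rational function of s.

Laplace-transform each side.
The derivative rules (L{y''} = s^2 Y - s·y(0) - y'(0) and L{y'} = sY - y(0), with y(0) = 0, y'(0) = -3) turn the left side into (s^2 - 6*s - 9)Y - (-3).
The right side is L{exp(7*t)} = 1/(s - 7).
So (s^2 - 6*s - 9)Y = 1/(s - 7) + (-3).
Isolate Y and clear denominators.

Y(s) = (-3*s + 22)/(s^3 - 13*s^2 + 33*s + 63)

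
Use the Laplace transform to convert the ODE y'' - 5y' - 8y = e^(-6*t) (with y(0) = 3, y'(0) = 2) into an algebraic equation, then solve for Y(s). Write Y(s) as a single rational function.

Y(s) = (3*s^2 + 5*s - 77)/(s^3 + s^2 - 38*s - 48)

Take the Laplace transform of both sides.
Using L{y''} = s^2 Y - s·y(0) - y'(0) and L{y'} = sY - y(0), with y(0) = 3, y'(0) = 2, the left side becomes (s^2 - 5*s - 8)Y - (3*s - 13).
The right side is L{e^(-6*t)} = 1/(s + 6).
So (s^2 - 5*s - 8)Y = 1/(s + 6) + (3*s - 13).
Isolate Y and clear denominators.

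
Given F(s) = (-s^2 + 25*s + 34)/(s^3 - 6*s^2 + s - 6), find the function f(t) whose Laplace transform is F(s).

Factor the denominator: s^3 - 6*s^2 + s - 6 = (s - 6)*(s^2 + 1).
Partial fraction decomposition gives [4/(s - 6)] + [-5*s/(s^2 + 1)] + [-5/(s^2 + 1)].
Invert each term: 4/(s - 6) ↔ 4e^(6t); -5·s/(s^2 + 1) ↔ -5cos(t); -5·1/(s^2 + 1) ↔ -5sin(t).

f(t) = 4*exp(6*t) - 5*sin(t) - 5*cos(t)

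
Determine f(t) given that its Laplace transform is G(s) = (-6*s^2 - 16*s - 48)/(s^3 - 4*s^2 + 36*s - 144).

f(t) = -4*exp(4*t) - 4*sin(6*t) - 2*cos(6*t)

Factor the denominator: s^3 - 4*s^2 + 36*s - 144 = (s - 4)*(s^2 + 36).
Partial fraction decomposition gives [-4/(s - 4)] + [-2*s/(s^2 + 36)] + [-24/(s^2 + 36)].
Invert each term: -4/(s - 4) ↔ -4e^(4t); -2·s/(s^2 + 36) ↔ -2cos(6t); -4·6/(s^2 + 36) ↔ -4sin(6t).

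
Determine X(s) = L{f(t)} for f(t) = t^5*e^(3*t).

X(s) = 120/(s - 3)^6

L{t^5} = 5!/s^6 = 120/s^6.
By the first shifting theorem, multiplying by e^(3t) replaces s with s - 3.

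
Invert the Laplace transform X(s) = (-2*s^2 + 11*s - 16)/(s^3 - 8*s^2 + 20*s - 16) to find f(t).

Factor the denominator: s^3 - 8*s^2 + 20*s - 16 = (s - 4)*(s - 2)^2.
Partial fraction decomposition gives [-1/(s - 2)] + [(s - 2)^(-2)] + [-1/(s - 4)].
Invert each term: -1/(s - 2) ↔ -e^(2t); 1/(s - 2)^2 ↔ t·e^(2t); -1/(s - 4) ↔ -e^(4t).

f(t) = t*exp(2*t) - exp(4*t) - exp(2*t)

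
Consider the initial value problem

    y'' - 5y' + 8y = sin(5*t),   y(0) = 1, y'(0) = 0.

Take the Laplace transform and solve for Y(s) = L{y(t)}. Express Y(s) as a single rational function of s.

Transform both sides with L{·}.
Using L{y''} = s^2 Y - s·y(0) - y'(0) and L{y'} = sY - y(0), with y(0) = 1, y'(0) = 0, the left side becomes (s^2 - 5*s + 8)Y - (s - 5).
The right side is L{sin(5*t)} = 5/(s^2 + 25).
So (s^2 - 5*s + 8)Y = 5/(s^2 + 25) + (s - 5).
Isolate Y and clear denominators.

Y(s) = (s^3 - 5*s^2 + 25*s - 120)/(s^4 - 5*s^3 + 33*s^2 - 125*s + 200)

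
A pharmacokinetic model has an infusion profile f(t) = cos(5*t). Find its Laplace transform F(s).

L{cos(5t)} = s/(s^2 + 25).

F(s) = s/(s^2 + 25)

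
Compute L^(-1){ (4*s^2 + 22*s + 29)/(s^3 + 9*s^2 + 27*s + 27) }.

-t^2*exp(-3*t)/2 - 2*t*exp(-3*t) + 4*exp(-3*t)

Factor the denominator: s^3 + 9*s^2 + 27*s + 27 = (s + 3)^3.
Partial fraction decomposition gives [4/(s + 3)] + [-2/(s + 3)^2] + [-1/(s + 3)^3].
Invert each term: 4/(s + 3) ↔ 4e^(-3t); -2/(s + 3)^2 ↔ -2t·e^(-3t); -1/(s + 3)^3 ↔ (-1/2)t^2·e^(-3t).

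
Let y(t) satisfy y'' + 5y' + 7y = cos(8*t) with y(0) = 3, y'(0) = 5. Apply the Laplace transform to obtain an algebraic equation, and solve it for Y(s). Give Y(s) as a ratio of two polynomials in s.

Y(s) = (3*s^3 + 20*s^2 + 193*s + 1280)/(s^4 + 5*s^3 + 71*s^2 + 320*s + 448)

Apply the Laplace transform to the equation.
With L{y''} = s^2 Y - s·y(0) - y'(0) and L{y'} = sY - y(0), with y(0) = 3, y'(0) = 5: the LHS transforms to (s^2 + 5*s + 7)Y - (3*s + 20).
The right side is L{cos(8*t)} = s/(s^2 + 64).
So (s^2 + 5*s + 7)Y = s/(s^2 + 64) + (3*s + 20).
Divide through and combine into a single rational function.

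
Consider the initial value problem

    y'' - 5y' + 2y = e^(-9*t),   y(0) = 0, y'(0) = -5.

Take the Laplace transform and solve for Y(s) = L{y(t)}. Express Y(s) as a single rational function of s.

Y(s) = (-5*s - 44)/(s^3 + 4*s^2 - 43*s + 18)

Take the Laplace transform of both sides.
With L{y''} = s^2 Y - s·y(0) - y'(0) and L{y'} = sY - y(0), with y(0) = 0, y'(0) = -5: the LHS transforms to (s^2 - 5*s + 2)Y - (-5).
The right side is L{e^(-9*t)} = 1/(s + 9).
So (s^2 - 5*s + 2)Y = 1/(s + 9) + (-5).
Isolate Y and clear denominators.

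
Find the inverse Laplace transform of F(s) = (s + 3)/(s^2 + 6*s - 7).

Rewrite the denominator: s^2 + 6*s - 7 = (s + 3)^2 - 16.
The form in (s + 3) signals a first-shifting-theorem factor e^(-3t).
Since L{cosh(4t)} = s/(s^2 - 16), the inverse is e^(-3*t)*cosh(4*t).

exp(-3*t)*cosh(4*t)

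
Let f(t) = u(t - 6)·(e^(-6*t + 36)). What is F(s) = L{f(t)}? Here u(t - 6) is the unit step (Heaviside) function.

F(s) = exp(-6*s)/(s + 6)

By the second shifting theorem, L{u(t - c)·g(t - c)} = e^(-cs)·G(s) with c = 6 and G(s) = L{g(t)}.
L{e^(-6t)} = 1/(s + 6).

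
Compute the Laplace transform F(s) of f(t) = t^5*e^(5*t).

F(s) = 120/(s - 5)^6

L{t^5} = 5!/s^6 = 120/s^6.
By the first shifting theorem, multiplying by e^(5t) replaces s with s - 5.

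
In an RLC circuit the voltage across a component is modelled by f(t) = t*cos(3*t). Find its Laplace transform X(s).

L{cos(3t)} = s/(s^2 + 9).
Then apply L{t·g(t)} = -d/ds[G(s)] with G(s) = s/(s^2 + 9):
differentiating 1 time and applying the sign gives (s - 3)*(s + 3)/(s^2 + 9)^2.

X(s) = (s - 3)*(s + 3)/(s^2 + 9)^2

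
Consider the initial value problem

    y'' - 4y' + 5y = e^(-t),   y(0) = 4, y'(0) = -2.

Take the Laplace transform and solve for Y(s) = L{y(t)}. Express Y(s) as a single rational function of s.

Transform both sides with L{·}.
With L{y''} = s^2 Y - s·y(0) - y'(0) and L{y'} = sY - y(0), with y(0) = 4, y'(0) = -2: the LHS transforms to (s^2 - 4*s + 5)Y - (4*s - 18).
The right side is L{e^(-t)} = 1/(s + 1).
So (s^2 - 4*s + 5)Y = 1/(s + 1) + (4*s - 18).
Solve for Y(s) and write it as one ratio of polynomials.

Y(s) = (4*s^2 - 14*s - 17)/(s^3 - 3*s^2 + s + 5)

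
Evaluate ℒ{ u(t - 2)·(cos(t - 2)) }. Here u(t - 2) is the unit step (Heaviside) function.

By the second shifting theorem, L{u(t - c)·g(t - c)} = e^(-cs)·H(s) with c = 2 and H(s) = L{g(t)}.
L{cos(t)} = s/(s^2 + 1).

s*exp(-2*s)/(s^2 + 1)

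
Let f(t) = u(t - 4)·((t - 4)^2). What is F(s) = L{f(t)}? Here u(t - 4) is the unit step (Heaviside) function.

F(s) = 2*exp(-4*s)/s^3

By the second shifting theorem, L{u(t - c)·g(t - c)} = e^(-cs)·G(s) with c = 4 and G(s) = L{g(t)}.
L{t^2} = 2!/s^3 = 2/s^3.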